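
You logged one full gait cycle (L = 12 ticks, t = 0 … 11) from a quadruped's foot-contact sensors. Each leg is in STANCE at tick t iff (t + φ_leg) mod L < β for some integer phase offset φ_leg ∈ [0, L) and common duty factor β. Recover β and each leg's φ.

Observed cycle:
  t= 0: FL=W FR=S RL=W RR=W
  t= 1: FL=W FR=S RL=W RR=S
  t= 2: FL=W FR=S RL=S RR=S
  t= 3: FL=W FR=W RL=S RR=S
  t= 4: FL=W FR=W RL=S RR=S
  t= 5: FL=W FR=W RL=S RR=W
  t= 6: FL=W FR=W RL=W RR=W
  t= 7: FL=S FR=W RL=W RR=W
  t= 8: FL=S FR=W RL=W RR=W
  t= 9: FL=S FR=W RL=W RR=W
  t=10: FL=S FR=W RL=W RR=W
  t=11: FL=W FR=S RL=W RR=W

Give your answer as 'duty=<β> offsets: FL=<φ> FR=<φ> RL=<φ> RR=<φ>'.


duty=4 offsets: FL=5 FR=1 RL=10 RR=11

duty β = stance ticks per leg = 4
FL: stance ticks = 4; W→S at t=7 → φ=5
FR: stance ticks = 4; W→S at t=11 → φ=1
RL: stance ticks = 4; W→S at t=2 → φ=10
RR: stance ticks = 4; W→S at t=1 → φ=11


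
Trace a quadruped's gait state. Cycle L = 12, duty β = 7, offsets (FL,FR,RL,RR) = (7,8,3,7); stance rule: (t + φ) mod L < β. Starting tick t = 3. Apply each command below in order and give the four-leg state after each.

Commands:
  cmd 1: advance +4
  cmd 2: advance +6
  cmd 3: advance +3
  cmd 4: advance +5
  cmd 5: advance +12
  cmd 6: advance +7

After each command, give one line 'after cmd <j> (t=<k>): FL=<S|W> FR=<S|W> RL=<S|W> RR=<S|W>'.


start t=3: FL=W FR=W RL=S RR=W
cmd 1: advance +4 → t=7, phase=(2,3,10,2) → FL=S FR=S RL=W RR=S
cmd 2: advance +6 → t=13, phase=(8,9,4,8) → FL=W FR=W RL=S RR=W
cmd 3: advance +3 → t=16, phase=(11,0,7,11) → FL=W FR=S RL=W RR=W
cmd 4: advance +5 → t=21, phase=(4,5,0,4) → FL=S FR=S RL=S RR=S
cmd 5: advance +12 → t=33, phase=(4,5,0,4) → FL=S FR=S RL=S RR=S
cmd 6: advance +7 → t=40, phase=(11,0,7,11) → FL=W FR=S RL=W RR=W

after cmd 1 (t=7): FL=S FR=S RL=W RR=S
after cmd 2 (t=13): FL=W FR=W RL=S RR=W
after cmd 3 (t=16): FL=W FR=S RL=W RR=W
after cmd 4 (t=21): FL=S FR=S RL=S RR=S
after cmd 5 (t=33): FL=S FR=S RL=S RR=S
after cmd 6 (t=40): FL=W FR=S RL=W RR=W


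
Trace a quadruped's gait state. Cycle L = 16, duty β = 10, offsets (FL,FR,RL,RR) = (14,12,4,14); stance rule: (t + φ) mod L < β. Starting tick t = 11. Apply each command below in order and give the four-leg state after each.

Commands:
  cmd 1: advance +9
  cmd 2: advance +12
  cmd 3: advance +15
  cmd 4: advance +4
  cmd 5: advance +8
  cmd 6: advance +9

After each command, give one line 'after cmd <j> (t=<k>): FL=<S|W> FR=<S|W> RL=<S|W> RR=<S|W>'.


start t=11: FL=S FR=S RL=W RR=S
cmd 1: advance +9 → t=20, phase=(2,0,8,2) → FL=S FR=S RL=S RR=S
cmd 2: advance +12 → t=32, phase=(14,12,4,14) → FL=W FR=W RL=S RR=W
cmd 3: advance +15 → t=47, phase=(13,11,3,13) → FL=W FR=W RL=S RR=W
cmd 4: advance +4 → t=51, phase=(1,15,7,1) → FL=S FR=W RL=S RR=S
cmd 5: advance +8 → t=59, phase=(9,7,15,9) → FL=S FR=S RL=W RR=S
cmd 6: advance +9 → t=68, phase=(2,0,8,2) → FL=S FR=S RL=S RR=S

after cmd 1 (t=20): FL=S FR=S RL=S RR=S
after cmd 2 (t=32): FL=W FR=W RL=S RR=W
after cmd 3 (t=47): FL=W FR=W RL=S RR=W
after cmd 4 (t=51): FL=S FR=W RL=S RR=S
after cmd 5 (t=59): FL=S FR=S RL=W RR=S
after cmd 6 (t=68): FL=S FR=S RL=S RR=S


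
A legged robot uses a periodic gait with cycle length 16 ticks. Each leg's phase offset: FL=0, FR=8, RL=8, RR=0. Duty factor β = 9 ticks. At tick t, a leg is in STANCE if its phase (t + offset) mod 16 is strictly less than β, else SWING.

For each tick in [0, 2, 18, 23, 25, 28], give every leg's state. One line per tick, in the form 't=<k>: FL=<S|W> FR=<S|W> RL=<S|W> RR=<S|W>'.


t=0: FL=S FR=S RL=S RR=S
t=2: FL=S FR=W RL=W RR=S
t=18: FL=S FR=W RL=W RR=S
t=23: FL=S FR=W RL=W RR=S
t=25: FL=W FR=S RL=S RR=W
t=28: FL=W FR=S RL=S RR=W

t=0: phase=(0,8,8,0) vs β=9 → FL=S FR=S RL=S RR=S
t=2: phase=(2,10,10,2) vs β=9 → FL=S FR=W RL=W RR=S
t=18: phase=(2,10,10,2) vs β=9 → FL=S FR=W RL=W RR=S
t=23: phase=(7,15,15,7) vs β=9 → FL=S FR=W RL=W RR=S
t=25: phase=(9,1,1,9) vs β=9 → FL=W FR=S RL=S RR=W
t=28: phase=(12,4,4,12) vs β=9 → FL=W FR=S RL=S RR=W


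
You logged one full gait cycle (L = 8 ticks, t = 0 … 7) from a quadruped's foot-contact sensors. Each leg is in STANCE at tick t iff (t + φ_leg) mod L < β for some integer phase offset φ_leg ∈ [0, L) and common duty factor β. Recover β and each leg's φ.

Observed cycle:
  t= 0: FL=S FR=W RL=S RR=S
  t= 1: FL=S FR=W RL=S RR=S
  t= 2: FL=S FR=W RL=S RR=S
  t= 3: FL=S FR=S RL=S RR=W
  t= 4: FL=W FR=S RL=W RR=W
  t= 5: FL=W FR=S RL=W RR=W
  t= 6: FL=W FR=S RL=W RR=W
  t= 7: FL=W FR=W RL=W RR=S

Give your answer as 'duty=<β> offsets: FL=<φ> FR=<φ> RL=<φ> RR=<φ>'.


duty β = stance ticks per leg = 4
FL: stance ticks = 4; W→S at t=0 → φ=0
FR: stance ticks = 4; W→S at t=3 → φ=5
RL: stance ticks = 4; W→S at t=0 → φ=0
RR: stance ticks = 4; W→S at t=7 → φ=1

duty=4 offsets: FL=0 FR=5 RL=0 RR=1


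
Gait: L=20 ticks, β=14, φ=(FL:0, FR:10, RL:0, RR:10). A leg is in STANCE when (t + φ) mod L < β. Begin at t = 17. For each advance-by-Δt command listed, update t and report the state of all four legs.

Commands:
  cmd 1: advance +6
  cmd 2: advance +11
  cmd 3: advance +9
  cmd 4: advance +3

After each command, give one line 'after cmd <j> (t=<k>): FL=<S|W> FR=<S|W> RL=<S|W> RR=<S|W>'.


start t=17: FL=W FR=S RL=W RR=S
cmd 1: advance +6 → t=23, phase=(3,13,3,13) → FL=S FR=S RL=S RR=S
cmd 2: advance +11 → t=34, phase=(14,4,14,4) → FL=W FR=S RL=W RR=S
cmd 3: advance +9 → t=43, phase=(3,13,3,13) → FL=S FR=S RL=S RR=S
cmd 4: advance +3 → t=46, phase=(6,16,6,16) → FL=S FR=W RL=S RR=W

after cmd 1 (t=23): FL=S FR=S RL=S RR=S
after cmd 2 (t=34): FL=W FR=S RL=W RR=S
after cmd 3 (t=43): FL=S FR=S RL=S RR=S
after cmd 4 (t=46): FL=S FR=W RL=S RR=W


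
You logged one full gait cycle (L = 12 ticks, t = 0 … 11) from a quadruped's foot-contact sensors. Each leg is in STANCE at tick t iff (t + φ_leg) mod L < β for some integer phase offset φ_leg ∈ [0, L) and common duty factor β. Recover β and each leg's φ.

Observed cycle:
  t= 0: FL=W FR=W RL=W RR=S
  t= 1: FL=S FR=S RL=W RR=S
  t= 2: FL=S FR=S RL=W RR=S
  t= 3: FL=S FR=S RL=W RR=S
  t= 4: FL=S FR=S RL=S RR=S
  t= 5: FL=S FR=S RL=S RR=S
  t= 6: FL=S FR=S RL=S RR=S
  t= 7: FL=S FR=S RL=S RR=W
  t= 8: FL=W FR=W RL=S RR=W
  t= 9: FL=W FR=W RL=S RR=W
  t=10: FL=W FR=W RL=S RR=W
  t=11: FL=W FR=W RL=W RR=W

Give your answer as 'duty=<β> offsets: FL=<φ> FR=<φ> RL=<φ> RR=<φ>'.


duty=7 offsets: FL=11 FR=11 RL=8 RR=0

duty β = stance ticks per leg = 7
FL: stance ticks = 7; W→S at t=1 → φ=11
FR: stance ticks = 7; W→S at t=1 → φ=11
RL: stance ticks = 7; W→S at t=4 → φ=8
RR: stance ticks = 7; W→S at t=0 → φ=0


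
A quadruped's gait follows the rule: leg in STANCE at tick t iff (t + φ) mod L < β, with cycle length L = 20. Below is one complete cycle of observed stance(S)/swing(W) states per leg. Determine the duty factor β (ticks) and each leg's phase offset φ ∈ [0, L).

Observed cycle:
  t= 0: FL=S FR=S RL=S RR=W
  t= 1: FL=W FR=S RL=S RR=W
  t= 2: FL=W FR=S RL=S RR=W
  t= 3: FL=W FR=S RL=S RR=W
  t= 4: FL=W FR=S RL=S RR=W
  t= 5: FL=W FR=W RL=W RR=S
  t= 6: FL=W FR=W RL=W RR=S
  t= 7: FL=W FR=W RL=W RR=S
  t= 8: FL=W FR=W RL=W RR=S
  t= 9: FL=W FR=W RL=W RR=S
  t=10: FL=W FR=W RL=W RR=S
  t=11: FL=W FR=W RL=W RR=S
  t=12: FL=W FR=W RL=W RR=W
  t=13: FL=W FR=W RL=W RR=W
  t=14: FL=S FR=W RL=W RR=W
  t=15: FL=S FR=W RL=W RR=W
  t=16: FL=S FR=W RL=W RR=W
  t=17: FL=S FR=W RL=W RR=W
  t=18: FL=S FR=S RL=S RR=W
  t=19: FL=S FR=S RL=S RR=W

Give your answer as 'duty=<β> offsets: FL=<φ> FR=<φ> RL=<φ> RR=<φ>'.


duty β = stance ticks per leg = 7
FL: stance ticks = 7; W→S at t=14 → φ=6
FR: stance ticks = 7; W→S at t=18 → φ=2
RL: stance ticks = 7; W→S at t=18 → φ=2
RR: stance ticks = 7; W→S at t=5 → φ=15

duty=7 offsets: FL=6 FR=2 RL=2 RR=15


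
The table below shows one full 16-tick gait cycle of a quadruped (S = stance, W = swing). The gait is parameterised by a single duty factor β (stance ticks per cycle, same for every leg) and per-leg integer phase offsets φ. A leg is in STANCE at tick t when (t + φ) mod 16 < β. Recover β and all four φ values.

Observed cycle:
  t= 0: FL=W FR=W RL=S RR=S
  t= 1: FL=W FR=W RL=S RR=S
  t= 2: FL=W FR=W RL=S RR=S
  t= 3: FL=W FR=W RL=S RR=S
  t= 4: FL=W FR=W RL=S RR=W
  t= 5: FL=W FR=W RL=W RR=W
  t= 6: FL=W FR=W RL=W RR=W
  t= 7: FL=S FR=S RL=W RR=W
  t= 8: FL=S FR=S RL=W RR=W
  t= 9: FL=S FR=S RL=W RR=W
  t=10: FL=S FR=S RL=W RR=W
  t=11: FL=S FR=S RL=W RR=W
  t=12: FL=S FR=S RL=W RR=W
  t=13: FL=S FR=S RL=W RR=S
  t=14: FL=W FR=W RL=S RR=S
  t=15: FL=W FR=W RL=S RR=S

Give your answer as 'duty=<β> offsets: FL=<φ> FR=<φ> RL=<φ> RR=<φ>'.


duty=7 offsets: FL=9 FR=9 RL=2 RR=3

duty β = stance ticks per leg = 7
FL: stance ticks = 7; W→S at t=7 → φ=9
FR: stance ticks = 7; W→S at t=7 → φ=9
RL: stance ticks = 7; W→S at t=14 → φ=2
RR: stance ticks = 7; W→S at t=13 → φ=3


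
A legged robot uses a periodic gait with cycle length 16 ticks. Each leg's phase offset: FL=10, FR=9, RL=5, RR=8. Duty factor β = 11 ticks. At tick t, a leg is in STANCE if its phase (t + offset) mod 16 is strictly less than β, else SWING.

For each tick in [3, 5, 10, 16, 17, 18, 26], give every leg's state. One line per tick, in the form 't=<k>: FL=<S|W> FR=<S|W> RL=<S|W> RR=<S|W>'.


t=3: phase=(13,12,8,11) vs β=11 → FL=W FR=W RL=S RR=W
t=5: phase=(15,14,10,13) vs β=11 → FL=W FR=W RL=S RR=W
t=10: phase=(4,3,15,2) vs β=11 → FL=S FR=S RL=W RR=S
t=16: phase=(10,9,5,8) vs β=11 → FL=S FR=S RL=S RR=S
t=17: phase=(11,10,6,9) vs β=11 → FL=W FR=S RL=S RR=S
t=18: phase=(12,11,7,10) vs β=11 → FL=W FR=W RL=S RR=S
t=26: phase=(4,3,15,2) vs β=11 → FL=S FR=S RL=W RR=S

t=3: FL=W FR=W RL=S RR=W
t=5: FL=W FR=W RL=S RR=W
t=10: FL=S FR=S RL=W RR=S
t=16: FL=S FR=S RL=S RR=S
t=17: FL=W FR=S RL=S RR=S
t=18: FL=W FR=W RL=S RR=S
t=26: FL=S FR=S RL=W RR=S


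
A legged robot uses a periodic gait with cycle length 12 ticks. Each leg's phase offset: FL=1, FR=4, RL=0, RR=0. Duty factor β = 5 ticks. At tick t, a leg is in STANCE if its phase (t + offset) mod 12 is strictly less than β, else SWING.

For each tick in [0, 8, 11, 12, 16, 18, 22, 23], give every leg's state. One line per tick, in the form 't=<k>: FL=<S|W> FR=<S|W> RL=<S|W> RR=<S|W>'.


t=0: phase=(1,4,0,0) vs β=5 → FL=S FR=S RL=S RR=S
t=8: phase=(9,0,8,8) vs β=5 → FL=W FR=S RL=W RR=W
t=11: phase=(0,3,11,11) vs β=5 → FL=S FR=S RL=W RR=W
t=12: phase=(1,4,0,0) vs β=5 → FL=S FR=S RL=S RR=S
t=16: phase=(5,8,4,4) vs β=5 → FL=W FR=W RL=S RR=S
t=18: phase=(7,10,6,6) vs β=5 → FL=W FR=W RL=W RR=W
t=22: phase=(11,2,10,10) vs β=5 → FL=W FR=S RL=W RR=W
t=23: phase=(0,3,11,11) vs β=5 → FL=S FR=S RL=W RR=W

t=0: FL=S FR=S RL=S RR=S
t=8: FL=W FR=S RL=W RR=W
t=11: FL=S FR=S RL=W RR=W
t=12: FL=S FR=S RL=S RR=S
t=16: FL=W FR=W RL=S RR=S
t=18: FL=W FR=W RL=W RR=W
t=22: FL=W FR=S RL=W RR=W
t=23: FL=S FR=S RL=W RR=W


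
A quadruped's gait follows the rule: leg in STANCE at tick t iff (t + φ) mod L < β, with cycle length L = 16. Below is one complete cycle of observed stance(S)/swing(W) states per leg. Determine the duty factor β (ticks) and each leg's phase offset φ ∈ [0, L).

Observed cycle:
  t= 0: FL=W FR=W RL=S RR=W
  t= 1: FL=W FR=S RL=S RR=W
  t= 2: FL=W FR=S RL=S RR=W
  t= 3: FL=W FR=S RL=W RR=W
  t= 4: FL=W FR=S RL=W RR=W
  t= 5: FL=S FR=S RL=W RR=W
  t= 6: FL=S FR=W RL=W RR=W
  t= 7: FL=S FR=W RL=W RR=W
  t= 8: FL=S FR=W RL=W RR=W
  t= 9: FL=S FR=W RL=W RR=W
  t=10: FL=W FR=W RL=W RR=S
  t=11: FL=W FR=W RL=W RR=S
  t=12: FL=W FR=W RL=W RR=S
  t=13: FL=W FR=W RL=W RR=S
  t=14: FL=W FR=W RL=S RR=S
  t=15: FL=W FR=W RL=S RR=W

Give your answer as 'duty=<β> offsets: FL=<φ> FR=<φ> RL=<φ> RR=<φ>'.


duty β = stance ticks per leg = 5
FL: stance ticks = 5; W→S at t=5 → φ=11
FR: stance ticks = 5; W→S at t=1 → φ=15
RL: stance ticks = 5; W→S at t=14 → φ=2
RR: stance ticks = 5; W→S at t=10 → φ=6

duty=5 offsets: FL=11 FR=15 RL=2 RR=6


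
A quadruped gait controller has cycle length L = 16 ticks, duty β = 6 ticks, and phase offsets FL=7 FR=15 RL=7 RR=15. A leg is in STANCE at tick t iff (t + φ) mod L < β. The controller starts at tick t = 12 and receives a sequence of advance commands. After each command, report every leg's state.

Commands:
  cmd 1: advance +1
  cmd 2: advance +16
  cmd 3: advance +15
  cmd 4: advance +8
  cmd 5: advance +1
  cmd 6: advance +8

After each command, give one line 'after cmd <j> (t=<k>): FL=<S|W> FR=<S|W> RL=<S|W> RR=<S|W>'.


after cmd 1 (t=13): FL=S FR=W RL=S RR=W
after cmd 2 (t=29): FL=S FR=W RL=S RR=W
after cmd 3 (t=44): FL=S FR=W RL=S RR=W
after cmd 4 (t=52): FL=W FR=S RL=W RR=S
after cmd 5 (t=53): FL=W FR=S RL=W RR=S
after cmd 6 (t=61): FL=S FR=W RL=S RR=W

start t=12: FL=S FR=W RL=S RR=W
cmd 1: advance +1 → t=13, phase=(4,12,4,12) → FL=S FR=W RL=S RR=W
cmd 2: advance +16 → t=29, phase=(4,12,4,12) → FL=S FR=W RL=S RR=W
cmd 3: advance +15 → t=44, phase=(3,11,3,11) → FL=S FR=W RL=S RR=W
cmd 4: advance +8 → t=52, phase=(11,3,11,3) → FL=W FR=S RL=W RR=S
cmd 5: advance +1 → t=53, phase=(12,4,12,4) → FL=W FR=S RL=W RR=S
cmd 6: advance +8 → t=61, phase=(4,12,4,12) → FL=S FR=W RL=S RR=W


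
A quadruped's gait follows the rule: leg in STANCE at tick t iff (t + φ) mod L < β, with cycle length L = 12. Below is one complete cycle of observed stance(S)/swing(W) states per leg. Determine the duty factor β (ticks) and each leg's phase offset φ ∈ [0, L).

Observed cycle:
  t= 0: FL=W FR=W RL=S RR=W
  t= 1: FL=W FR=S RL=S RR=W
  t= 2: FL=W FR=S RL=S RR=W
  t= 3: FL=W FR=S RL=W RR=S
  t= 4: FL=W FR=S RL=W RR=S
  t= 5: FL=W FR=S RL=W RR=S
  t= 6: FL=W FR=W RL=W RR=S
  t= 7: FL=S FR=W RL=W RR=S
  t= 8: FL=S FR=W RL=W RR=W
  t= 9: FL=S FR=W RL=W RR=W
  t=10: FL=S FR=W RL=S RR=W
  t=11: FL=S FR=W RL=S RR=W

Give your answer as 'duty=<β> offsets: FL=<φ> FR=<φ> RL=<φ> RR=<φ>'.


duty=5 offsets: FL=5 FR=11 RL=2 RR=9

duty β = stance ticks per leg = 5
FL: stance ticks = 5; W→S at t=7 → φ=5
FR: stance ticks = 5; W→S at t=1 → φ=11
RL: stance ticks = 5; W→S at t=10 → φ=2
RR: stance ticks = 5; W→S at t=3 → φ=9


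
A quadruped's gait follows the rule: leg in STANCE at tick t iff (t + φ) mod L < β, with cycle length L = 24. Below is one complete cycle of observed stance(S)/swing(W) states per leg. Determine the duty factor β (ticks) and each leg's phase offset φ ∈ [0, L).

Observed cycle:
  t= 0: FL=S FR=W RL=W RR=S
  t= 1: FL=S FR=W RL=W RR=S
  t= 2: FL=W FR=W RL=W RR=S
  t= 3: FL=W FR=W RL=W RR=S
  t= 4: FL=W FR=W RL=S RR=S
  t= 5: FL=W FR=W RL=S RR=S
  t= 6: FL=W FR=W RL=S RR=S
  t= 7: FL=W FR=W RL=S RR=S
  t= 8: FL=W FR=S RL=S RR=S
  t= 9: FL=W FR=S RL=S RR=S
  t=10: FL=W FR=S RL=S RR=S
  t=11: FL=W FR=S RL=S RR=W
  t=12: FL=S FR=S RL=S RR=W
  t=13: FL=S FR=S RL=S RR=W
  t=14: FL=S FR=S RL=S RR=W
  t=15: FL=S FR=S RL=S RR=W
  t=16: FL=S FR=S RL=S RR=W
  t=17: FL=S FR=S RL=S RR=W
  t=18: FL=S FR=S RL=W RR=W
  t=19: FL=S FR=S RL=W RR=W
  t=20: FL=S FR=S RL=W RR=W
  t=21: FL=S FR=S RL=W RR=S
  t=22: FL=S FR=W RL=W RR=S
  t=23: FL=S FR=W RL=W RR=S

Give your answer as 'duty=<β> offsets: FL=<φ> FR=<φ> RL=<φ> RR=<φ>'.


duty=14 offsets: FL=12 FR=16 RL=20 RR=3

duty β = stance ticks per leg = 14
FL: stance ticks = 14; W→S at t=12 → φ=12
FR: stance ticks = 14; W→S at t=8 → φ=16
RL: stance ticks = 14; W→S at t=4 → φ=20
RR: stance ticks = 14; W→S at t=21 → φ=3


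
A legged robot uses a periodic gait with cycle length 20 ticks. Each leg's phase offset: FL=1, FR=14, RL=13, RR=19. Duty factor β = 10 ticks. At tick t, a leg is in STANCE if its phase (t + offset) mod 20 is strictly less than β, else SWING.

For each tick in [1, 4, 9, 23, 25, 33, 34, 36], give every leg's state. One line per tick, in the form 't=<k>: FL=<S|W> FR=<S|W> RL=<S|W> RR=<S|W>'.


t=1: phase=(2,15,14,0) vs β=10 → FL=S FR=W RL=W RR=S
t=4: phase=(5,18,17,3) vs β=10 → FL=S FR=W RL=W RR=S
t=9: phase=(10,3,2,8) vs β=10 → FL=W FR=S RL=S RR=S
t=23: phase=(4,17,16,2) vs β=10 → FL=S FR=W RL=W RR=S
t=25: phase=(6,19,18,4) vs β=10 → FL=S FR=W RL=W RR=S
t=33: phase=(14,7,6,12) vs β=10 → FL=W FR=S RL=S RR=W
t=34: phase=(15,8,7,13) vs β=10 → FL=W FR=S RL=S RR=W
t=36: phase=(17,10,9,15) vs β=10 → FL=W FR=W RL=S RR=W

t=1: FL=S FR=W RL=W RR=S
t=4: FL=S FR=W RL=W RR=S
t=9: FL=W FR=S RL=S RR=S
t=23: FL=S FR=W RL=W RR=S
t=25: FL=S FR=W RL=W RR=S
t=33: FL=W FR=S RL=S RR=W
t=34: FL=W FR=S RL=S RR=W
t=36: FL=W FR=W RL=S RR=W


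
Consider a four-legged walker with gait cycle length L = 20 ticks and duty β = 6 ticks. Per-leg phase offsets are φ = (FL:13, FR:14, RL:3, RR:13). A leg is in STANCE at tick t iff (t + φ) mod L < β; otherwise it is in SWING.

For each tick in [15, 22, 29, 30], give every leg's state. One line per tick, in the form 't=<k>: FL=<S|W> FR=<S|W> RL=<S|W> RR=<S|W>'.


t=15: FL=W FR=W RL=W RR=W
t=22: FL=W FR=W RL=S RR=W
t=29: FL=S FR=S RL=W RR=S
t=30: FL=S FR=S RL=W RR=S

t=15: phase=(8,9,18,8) vs β=6 → FL=W FR=W RL=W RR=W
t=22: phase=(15,16,5,15) vs β=6 → FL=W FR=W RL=S RR=W
t=29: phase=(2,3,12,2) vs β=6 → FL=S FR=S RL=W RR=S
t=30: phase=(3,4,13,3) vs β=6 → FL=S FR=S RL=W RR=S


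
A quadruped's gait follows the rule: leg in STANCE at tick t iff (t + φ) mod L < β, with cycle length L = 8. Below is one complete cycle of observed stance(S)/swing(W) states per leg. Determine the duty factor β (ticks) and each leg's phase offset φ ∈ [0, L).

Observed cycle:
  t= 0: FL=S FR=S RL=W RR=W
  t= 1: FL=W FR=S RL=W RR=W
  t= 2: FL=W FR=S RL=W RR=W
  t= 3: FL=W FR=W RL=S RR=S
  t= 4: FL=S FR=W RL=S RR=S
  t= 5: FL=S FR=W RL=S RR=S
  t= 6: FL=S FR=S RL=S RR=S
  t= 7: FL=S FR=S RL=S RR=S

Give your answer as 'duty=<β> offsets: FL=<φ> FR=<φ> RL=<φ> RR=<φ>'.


duty β = stance ticks per leg = 5
FL: stance ticks = 5; W→S at t=4 → φ=4
FR: stance ticks = 5; W→S at t=6 → φ=2
RL: stance ticks = 5; W→S at t=3 → φ=5
RR: stance ticks = 5; W→S at t=3 → φ=5

duty=5 offsets: FL=4 FR=2 RL=5 RR=5


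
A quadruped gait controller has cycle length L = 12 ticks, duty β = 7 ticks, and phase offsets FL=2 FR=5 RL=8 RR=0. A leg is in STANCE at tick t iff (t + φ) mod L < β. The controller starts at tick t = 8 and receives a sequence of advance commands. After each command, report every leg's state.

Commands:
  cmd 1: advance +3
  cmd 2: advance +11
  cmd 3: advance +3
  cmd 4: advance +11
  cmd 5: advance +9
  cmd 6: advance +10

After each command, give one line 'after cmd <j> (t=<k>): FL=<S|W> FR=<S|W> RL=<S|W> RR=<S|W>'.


after cmd 1 (t=11): FL=S FR=S RL=W RR=W
after cmd 2 (t=22): FL=S FR=S RL=S RR=W
after cmd 3 (t=25): FL=S FR=S RL=W RR=S
after cmd 4 (t=36): FL=S FR=S RL=W RR=S
after cmd 5 (t=45): FL=W FR=S RL=S RR=W
after cmd 6 (t=55): FL=W FR=S RL=S RR=W

start t=8: FL=W FR=S RL=S RR=W
cmd 1: advance +3 → t=11, phase=(1,4,7,11) → FL=S FR=S RL=W RR=W
cmd 2: advance +11 → t=22, phase=(0,3,6,10) → FL=S FR=S RL=S RR=W
cmd 3: advance +3 → t=25, phase=(3,6,9,1) → FL=S FR=S RL=W RR=S
cmd 4: advance +11 → t=36, phase=(2,5,8,0) → FL=S FR=S RL=W RR=S
cmd 5: advance +9 → t=45, phase=(11,2,5,9) → FL=W FR=S RL=S RR=W
cmd 6: advance +10 → t=55, phase=(9,0,3,7) → FL=W FR=S RL=S RR=W


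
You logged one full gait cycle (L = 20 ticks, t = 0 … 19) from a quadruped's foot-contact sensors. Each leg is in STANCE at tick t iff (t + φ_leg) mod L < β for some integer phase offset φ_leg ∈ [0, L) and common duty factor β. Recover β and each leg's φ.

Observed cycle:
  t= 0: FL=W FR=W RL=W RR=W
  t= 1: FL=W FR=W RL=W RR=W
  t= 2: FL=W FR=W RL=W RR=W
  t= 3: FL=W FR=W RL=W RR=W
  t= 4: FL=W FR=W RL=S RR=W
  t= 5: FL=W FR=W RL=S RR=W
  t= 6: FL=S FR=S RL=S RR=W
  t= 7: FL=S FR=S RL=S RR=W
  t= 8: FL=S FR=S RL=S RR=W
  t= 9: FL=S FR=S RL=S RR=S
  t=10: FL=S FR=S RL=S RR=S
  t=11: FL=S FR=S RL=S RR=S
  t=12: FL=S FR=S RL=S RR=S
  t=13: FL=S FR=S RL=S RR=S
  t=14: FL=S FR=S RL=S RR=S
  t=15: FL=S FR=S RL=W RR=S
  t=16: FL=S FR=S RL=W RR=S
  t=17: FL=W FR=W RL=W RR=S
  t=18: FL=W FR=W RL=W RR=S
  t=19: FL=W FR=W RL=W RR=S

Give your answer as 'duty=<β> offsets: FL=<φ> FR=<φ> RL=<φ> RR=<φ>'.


duty=11 offsets: FL=14 FR=14 RL=16 RR=11

duty β = stance ticks per leg = 11
FL: stance ticks = 11; W→S at t=6 → φ=14
FR: stance ticks = 11; W→S at t=6 → φ=14
RL: stance ticks = 11; W→S at t=4 → φ=16
RR: stance ticks = 11; W→S at t=9 → φ=11


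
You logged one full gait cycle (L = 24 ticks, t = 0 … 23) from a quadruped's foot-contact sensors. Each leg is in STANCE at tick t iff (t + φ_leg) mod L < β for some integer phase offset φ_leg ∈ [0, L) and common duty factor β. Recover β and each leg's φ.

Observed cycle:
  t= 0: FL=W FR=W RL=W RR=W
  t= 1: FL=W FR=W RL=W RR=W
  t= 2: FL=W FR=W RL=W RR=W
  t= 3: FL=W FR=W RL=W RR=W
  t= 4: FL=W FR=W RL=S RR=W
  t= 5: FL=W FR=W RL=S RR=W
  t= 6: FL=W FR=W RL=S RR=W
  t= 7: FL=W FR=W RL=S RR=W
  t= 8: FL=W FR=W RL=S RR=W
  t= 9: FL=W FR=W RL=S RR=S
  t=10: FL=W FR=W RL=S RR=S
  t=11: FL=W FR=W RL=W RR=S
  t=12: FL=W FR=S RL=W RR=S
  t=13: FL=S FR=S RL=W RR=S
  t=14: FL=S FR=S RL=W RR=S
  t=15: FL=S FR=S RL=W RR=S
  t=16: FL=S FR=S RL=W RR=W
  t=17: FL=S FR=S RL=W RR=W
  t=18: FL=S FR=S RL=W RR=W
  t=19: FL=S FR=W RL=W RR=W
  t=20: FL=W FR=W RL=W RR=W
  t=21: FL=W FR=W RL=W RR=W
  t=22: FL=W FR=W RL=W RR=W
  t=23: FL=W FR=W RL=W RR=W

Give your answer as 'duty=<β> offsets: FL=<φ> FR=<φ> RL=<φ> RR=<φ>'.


duty=7 offsets: FL=11 FR=12 RL=20 RR=15

duty β = stance ticks per leg = 7
FL: stance ticks = 7; W→S at t=13 → φ=11
FR: stance ticks = 7; W→S at t=12 → φ=12
RL: stance ticks = 7; W→S at t=4 → φ=20
RR: stance ticks = 7; W→S at t=9 → φ=15


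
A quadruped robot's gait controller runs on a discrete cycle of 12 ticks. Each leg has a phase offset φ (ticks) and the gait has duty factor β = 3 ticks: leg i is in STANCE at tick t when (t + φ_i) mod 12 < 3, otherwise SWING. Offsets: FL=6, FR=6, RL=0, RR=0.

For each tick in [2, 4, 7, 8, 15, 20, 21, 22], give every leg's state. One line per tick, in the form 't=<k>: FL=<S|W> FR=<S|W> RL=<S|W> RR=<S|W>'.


t=2: FL=W FR=W RL=S RR=S
t=4: FL=W FR=W RL=W RR=W
t=7: FL=S FR=S RL=W RR=W
t=8: FL=S FR=S RL=W RR=W
t=15: FL=W FR=W RL=W RR=W
t=20: FL=S FR=S RL=W RR=W
t=21: FL=W FR=W RL=W RR=W
t=22: FL=W FR=W RL=W RR=W

t=2: phase=(8,8,2,2) vs β=3 → FL=W FR=W RL=S RR=S
t=4: phase=(10,10,4,4) vs β=3 → FL=W FR=W RL=W RR=W
t=7: phase=(1,1,7,7) vs β=3 → FL=S FR=S RL=W RR=W
t=8: phase=(2,2,8,8) vs β=3 → FL=S FR=S RL=W RR=W
t=15: phase=(9,9,3,3) vs β=3 → FL=W FR=W RL=W RR=W
t=20: phase=(2,2,8,8) vs β=3 → FL=S FR=S RL=W RR=W
t=21: phase=(3,3,9,9) vs β=3 → FL=W FR=W RL=W RR=W
t=22: phase=(4,4,10,10) vs β=3 → FL=W FR=W RL=W RR=W


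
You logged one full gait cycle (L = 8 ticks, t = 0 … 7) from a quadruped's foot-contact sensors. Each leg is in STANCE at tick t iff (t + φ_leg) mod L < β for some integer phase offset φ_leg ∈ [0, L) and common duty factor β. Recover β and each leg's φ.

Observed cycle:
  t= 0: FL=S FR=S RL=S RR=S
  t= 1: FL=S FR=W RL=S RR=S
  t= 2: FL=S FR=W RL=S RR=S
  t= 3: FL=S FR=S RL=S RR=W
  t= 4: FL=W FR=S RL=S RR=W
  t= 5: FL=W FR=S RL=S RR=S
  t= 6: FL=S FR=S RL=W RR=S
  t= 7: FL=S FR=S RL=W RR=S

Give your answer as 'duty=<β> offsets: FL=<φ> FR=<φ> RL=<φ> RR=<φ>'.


duty=6 offsets: FL=2 FR=5 RL=0 RR=3

duty β = stance ticks per leg = 6
FL: stance ticks = 6; W→S at t=6 → φ=2
FR: stance ticks = 6; W→S at t=3 → φ=5
RL: stance ticks = 6; W→S at t=0 → φ=0
RR: stance ticks = 6; W→S at t=5 → φ=3


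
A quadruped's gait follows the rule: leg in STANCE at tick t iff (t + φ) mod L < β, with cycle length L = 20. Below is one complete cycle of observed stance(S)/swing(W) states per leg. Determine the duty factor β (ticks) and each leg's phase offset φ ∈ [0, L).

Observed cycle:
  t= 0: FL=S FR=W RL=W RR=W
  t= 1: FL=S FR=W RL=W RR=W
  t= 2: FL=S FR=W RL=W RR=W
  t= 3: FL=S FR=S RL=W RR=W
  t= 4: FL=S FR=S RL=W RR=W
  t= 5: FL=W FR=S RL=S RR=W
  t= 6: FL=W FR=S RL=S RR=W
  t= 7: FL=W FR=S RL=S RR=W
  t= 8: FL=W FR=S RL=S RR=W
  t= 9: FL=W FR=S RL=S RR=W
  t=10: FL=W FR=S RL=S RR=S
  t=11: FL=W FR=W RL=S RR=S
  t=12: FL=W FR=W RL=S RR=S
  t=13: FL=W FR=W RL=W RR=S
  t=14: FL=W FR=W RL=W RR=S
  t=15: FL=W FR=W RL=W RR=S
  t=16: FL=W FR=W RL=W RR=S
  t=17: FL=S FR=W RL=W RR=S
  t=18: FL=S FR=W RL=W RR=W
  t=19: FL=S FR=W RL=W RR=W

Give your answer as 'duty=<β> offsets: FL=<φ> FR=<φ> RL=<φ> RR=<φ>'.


duty=8 offsets: FL=3 FR=17 RL=15 RR=10

duty β = stance ticks per leg = 8
FL: stance ticks = 8; W→S at t=17 → φ=3
FR: stance ticks = 8; W→S at t=3 → φ=17
RL: stance ticks = 8; W→S at t=5 → φ=15
RR: stance ticks = 8; W→S at t=10 → φ=10


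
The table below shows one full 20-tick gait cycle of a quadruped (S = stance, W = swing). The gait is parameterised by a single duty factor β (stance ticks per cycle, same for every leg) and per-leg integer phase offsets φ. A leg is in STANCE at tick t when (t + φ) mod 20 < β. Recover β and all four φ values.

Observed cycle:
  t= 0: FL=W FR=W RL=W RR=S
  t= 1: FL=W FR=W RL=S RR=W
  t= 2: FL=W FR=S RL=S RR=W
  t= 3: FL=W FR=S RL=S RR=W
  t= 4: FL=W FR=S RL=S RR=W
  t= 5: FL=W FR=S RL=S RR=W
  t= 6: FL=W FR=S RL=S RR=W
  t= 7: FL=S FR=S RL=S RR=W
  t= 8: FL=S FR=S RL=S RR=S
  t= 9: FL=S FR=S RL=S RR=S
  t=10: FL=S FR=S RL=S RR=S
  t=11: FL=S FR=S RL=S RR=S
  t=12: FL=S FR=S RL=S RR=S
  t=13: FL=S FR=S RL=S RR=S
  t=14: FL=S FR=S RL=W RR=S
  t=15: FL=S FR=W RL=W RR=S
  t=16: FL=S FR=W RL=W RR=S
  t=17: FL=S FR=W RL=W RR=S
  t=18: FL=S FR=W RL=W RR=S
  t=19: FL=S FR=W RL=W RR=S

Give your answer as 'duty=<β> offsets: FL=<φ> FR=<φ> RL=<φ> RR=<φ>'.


duty β = stance ticks per leg = 13
FL: stance ticks = 13; W→S at t=7 → φ=13
FR: stance ticks = 13; W→S at t=2 → φ=18
RL: stance ticks = 13; W→S at t=1 → φ=19
RR: stance ticks = 13; W→S at t=8 → φ=12

duty=13 offsets: FL=13 FR=18 RL=19 RR=12


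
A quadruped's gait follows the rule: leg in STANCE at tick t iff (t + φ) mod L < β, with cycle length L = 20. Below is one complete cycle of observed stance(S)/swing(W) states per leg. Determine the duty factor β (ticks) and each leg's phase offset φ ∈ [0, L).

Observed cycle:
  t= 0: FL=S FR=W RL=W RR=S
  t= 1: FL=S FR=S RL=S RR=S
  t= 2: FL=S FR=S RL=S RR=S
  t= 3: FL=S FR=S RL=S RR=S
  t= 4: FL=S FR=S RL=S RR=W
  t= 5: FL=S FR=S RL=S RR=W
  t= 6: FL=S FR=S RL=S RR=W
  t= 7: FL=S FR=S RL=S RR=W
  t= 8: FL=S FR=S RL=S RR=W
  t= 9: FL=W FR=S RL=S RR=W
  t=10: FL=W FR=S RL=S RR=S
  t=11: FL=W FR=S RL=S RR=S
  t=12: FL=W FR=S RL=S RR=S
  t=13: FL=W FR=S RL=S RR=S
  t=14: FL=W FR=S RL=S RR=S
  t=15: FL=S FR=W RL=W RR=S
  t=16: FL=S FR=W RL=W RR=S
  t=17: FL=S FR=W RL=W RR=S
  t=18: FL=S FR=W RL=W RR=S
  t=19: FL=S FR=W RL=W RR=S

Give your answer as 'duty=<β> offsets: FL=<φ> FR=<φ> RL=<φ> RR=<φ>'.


duty=14 offsets: FL=5 FR=19 RL=19 RR=10

duty β = stance ticks per leg = 14
FL: stance ticks = 14; W→S at t=15 → φ=5
FR: stance ticks = 14; W→S at t=1 → φ=19
RL: stance ticks = 14; W→S at t=1 → φ=19
RR: stance ticks = 14; W→S at t=10 → φ=10


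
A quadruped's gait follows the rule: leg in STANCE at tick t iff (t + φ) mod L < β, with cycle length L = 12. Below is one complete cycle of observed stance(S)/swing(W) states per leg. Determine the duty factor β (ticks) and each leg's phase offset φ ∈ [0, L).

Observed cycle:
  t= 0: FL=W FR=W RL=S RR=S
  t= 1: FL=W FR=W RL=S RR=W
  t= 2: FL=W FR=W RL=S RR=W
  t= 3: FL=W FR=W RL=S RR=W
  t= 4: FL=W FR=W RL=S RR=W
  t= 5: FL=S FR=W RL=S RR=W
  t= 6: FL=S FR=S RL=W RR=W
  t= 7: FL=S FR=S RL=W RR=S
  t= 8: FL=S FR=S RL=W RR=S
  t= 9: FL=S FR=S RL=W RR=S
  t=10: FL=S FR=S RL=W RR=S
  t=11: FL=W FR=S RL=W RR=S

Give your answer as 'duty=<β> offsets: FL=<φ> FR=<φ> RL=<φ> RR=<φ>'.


duty β = stance ticks per leg = 6
FL: stance ticks = 6; W→S at t=5 → φ=7
FR: stance ticks = 6; W→S at t=6 → φ=6
RL: stance ticks = 6; W→S at t=0 → φ=0
RR: stance ticks = 6; W→S at t=7 → φ=5

duty=6 offsets: FL=7 FR=6 RL=0 RR=5


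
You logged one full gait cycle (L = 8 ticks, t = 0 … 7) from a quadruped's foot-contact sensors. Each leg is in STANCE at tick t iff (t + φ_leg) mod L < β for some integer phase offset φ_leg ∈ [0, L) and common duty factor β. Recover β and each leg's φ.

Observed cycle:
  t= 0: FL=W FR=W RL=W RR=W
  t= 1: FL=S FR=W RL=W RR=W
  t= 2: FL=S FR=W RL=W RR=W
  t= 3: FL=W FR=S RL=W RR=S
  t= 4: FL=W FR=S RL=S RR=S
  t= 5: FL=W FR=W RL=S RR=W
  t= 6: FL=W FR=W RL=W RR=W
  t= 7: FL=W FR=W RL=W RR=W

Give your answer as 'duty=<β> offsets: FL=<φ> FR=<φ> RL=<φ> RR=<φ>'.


duty=2 offsets: FL=7 FR=5 RL=4 RR=5

duty β = stance ticks per leg = 2
FL: stance ticks = 2; W→S at t=1 → φ=7
FR: stance ticks = 2; W→S at t=3 → φ=5
RL: stance ticks = 2; W→S at t=4 → φ=4
RR: stance ticks = 2; W→S at t=3 → φ=5


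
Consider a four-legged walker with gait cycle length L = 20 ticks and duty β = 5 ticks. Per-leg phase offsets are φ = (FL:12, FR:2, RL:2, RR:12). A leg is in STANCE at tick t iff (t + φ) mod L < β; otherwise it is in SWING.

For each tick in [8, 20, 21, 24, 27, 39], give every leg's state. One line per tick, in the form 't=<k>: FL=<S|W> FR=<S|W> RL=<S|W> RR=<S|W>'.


t=8: FL=S FR=W RL=W RR=S
t=20: FL=W FR=S RL=S RR=W
t=21: FL=W FR=S RL=S RR=W
t=24: FL=W FR=W RL=W RR=W
t=27: FL=W FR=W RL=W RR=W
t=39: FL=W FR=S RL=S RR=W

t=8: phase=(0,10,10,0) vs β=5 → FL=S FR=W RL=W RR=S
t=20: phase=(12,2,2,12) vs β=5 → FL=W FR=S RL=S RR=W
t=21: phase=(13,3,3,13) vs β=5 → FL=W FR=S RL=S RR=W
t=24: phase=(16,6,6,16) vs β=5 → FL=W FR=W RL=W RR=W
t=27: phase=(19,9,9,19) vs β=5 → FL=W FR=W RL=W RR=W
t=39: phase=(11,1,1,11) vs β=5 → FL=W FR=S RL=S RR=W


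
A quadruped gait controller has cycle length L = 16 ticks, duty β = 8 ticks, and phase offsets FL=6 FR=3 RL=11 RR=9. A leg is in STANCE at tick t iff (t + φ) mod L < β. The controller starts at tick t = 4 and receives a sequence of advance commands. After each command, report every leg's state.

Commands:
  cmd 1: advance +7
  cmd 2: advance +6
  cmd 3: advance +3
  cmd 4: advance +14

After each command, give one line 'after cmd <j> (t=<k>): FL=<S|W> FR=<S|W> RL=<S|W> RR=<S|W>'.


start t=4: FL=W FR=S RL=W RR=W
cmd 1: advance +7 → t=11, phase=(1,14,6,4) → FL=S FR=W RL=S RR=S
cmd 2: advance +6 → t=17, phase=(7,4,12,10) → FL=S FR=S RL=W RR=W
cmd 3: advance +3 → t=20, phase=(10,7,15,13) → FL=W FR=S RL=W RR=W
cmd 4: advance +14 → t=34, phase=(8,5,13,11) → FL=W FR=S RL=W RR=W

after cmd 1 (t=11): FL=S FR=W RL=S RR=S
after cmd 2 (t=17): FL=S FR=S RL=W RR=W
after cmd 3 (t=20): FL=W FR=S RL=W RR=W
after cmd 4 (t=34): FL=W FR=S RL=W RR=W


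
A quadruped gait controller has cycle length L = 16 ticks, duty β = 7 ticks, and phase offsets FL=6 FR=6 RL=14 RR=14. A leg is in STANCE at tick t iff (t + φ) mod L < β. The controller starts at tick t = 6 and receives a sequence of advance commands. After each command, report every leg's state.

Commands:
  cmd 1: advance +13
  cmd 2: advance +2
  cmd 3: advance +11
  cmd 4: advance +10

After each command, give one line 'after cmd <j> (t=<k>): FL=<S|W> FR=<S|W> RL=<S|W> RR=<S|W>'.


after cmd 1 (t=19): FL=W FR=W RL=S RR=S
after cmd 2 (t=21): FL=W FR=W RL=S RR=S
after cmd 3 (t=32): FL=S FR=S RL=W RR=W
after cmd 4 (t=42): FL=S FR=S RL=W RR=W

start t=6: FL=W FR=W RL=S RR=S
cmd 1: advance +13 → t=19, phase=(9,9,1,1) → FL=W FR=W RL=S RR=S
cmd 2: advance +2 → t=21, phase=(11,11,3,3) → FL=W FR=W RL=S RR=S
cmd 3: advance +11 → t=32, phase=(6,6,14,14) → FL=S FR=S RL=W RR=W
cmd 4: advance +10 → t=42, phase=(0,0,8,8) → FL=S FR=S RL=W RR=W


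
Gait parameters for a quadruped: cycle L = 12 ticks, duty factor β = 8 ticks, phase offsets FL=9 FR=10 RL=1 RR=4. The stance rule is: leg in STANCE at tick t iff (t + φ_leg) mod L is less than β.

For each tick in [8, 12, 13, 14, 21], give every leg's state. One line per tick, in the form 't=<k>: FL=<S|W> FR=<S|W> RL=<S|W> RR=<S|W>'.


t=8: FL=S FR=S RL=W RR=S
t=12: FL=W FR=W RL=S RR=S
t=13: FL=W FR=W RL=S RR=S
t=14: FL=W FR=S RL=S RR=S
t=21: FL=S FR=S RL=W RR=S

t=8: phase=(5,6,9,0) vs β=8 → FL=S FR=S RL=W RR=S
t=12: phase=(9,10,1,4) vs β=8 → FL=W FR=W RL=S RR=S
t=13: phase=(10,11,2,5) vs β=8 → FL=W FR=W RL=S RR=S
t=14: phase=(11,0,3,6) vs β=8 → FL=W FR=S RL=S RR=S
t=21: phase=(6,7,10,1) vs β=8 → FL=S FR=S RL=W RR=S


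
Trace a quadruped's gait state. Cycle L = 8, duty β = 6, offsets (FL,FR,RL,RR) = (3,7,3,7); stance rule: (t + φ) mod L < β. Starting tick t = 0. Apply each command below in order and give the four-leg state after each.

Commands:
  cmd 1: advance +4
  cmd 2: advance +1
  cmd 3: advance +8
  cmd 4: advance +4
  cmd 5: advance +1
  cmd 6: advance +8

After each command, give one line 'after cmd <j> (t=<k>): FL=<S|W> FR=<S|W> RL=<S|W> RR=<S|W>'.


start t=0: FL=S FR=W RL=S RR=W
cmd 1: advance +4 → t=4, phase=(7,3,7,3) → FL=W FR=S RL=W RR=S
cmd 2: advance +1 → t=5, phase=(0,4,0,4) → FL=S FR=S RL=S RR=S
cmd 3: advance +8 → t=13, phase=(0,4,0,4) → FL=S FR=S RL=S RR=S
cmd 4: advance +4 → t=17, phase=(4,0,4,0) → FL=S FR=S RL=S RR=S
cmd 5: advance +1 → t=18, phase=(5,1,5,1) → FL=S FR=S RL=S RR=S
cmd 6: advance +8 → t=26, phase=(5,1,5,1) → FL=S FR=S RL=S RR=S

after cmd 1 (t=4): FL=W FR=S RL=W RR=S
after cmd 2 (t=5): FL=S FR=S RL=S RR=S
after cmd 3 (t=13): FL=S FR=S RL=S RR=S
after cmd 4 (t=17): FL=S FR=S RL=S RR=S
after cmd 5 (t=18): FL=S FR=S RL=S RR=S
after cmd 6 (t=26): FL=S FR=S RL=S RR=S


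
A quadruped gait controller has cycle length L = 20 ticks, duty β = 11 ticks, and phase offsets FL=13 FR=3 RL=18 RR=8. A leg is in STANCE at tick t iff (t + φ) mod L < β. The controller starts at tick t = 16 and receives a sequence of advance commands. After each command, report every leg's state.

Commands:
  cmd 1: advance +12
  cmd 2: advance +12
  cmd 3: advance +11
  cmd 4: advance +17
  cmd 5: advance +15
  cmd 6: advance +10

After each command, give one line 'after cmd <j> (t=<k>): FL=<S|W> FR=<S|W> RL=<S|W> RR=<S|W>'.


start t=16: FL=S FR=W RL=W RR=S
cmd 1: advance +12 → t=28, phase=(1,11,6,16) → FL=S FR=W RL=S RR=W
cmd 2: advance +12 → t=40, phase=(13,3,18,8) → FL=W FR=S RL=W RR=S
cmd 3: advance +11 → t=51, phase=(4,14,9,19) → FL=S FR=W RL=S RR=W
cmd 4: advance +17 → t=68, phase=(1,11,6,16) → FL=S FR=W RL=S RR=W
cmd 5: advance +15 → t=83, phase=(16,6,1,11) → FL=W FR=S RL=S RR=W
cmd 6: advance +10 → t=93, phase=(6,16,11,1) → FL=S FR=W RL=W RR=S

after cmd 1 (t=28): FL=S FR=W RL=S RR=W
after cmd 2 (t=40): FL=W FR=S RL=W RR=S
after cmd 3 (t=51): FL=S FR=W RL=S RR=W
after cmd 4 (t=68): FL=S FR=W RL=S RR=W
after cmd 5 (t=83): FL=W FR=S RL=S RR=W
after cmd 6 (t=93): FL=S FR=W RL=W RR=S


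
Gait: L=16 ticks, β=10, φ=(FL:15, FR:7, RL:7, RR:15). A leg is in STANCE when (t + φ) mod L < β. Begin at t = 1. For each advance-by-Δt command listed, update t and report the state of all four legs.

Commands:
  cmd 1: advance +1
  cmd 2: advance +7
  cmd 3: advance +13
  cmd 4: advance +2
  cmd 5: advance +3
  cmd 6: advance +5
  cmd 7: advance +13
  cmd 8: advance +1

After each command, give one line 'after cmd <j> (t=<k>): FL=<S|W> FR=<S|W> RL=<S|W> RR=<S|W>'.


after cmd 1 (t=2): FL=S FR=S RL=S RR=S
after cmd 2 (t=9): FL=S FR=S RL=S RR=S
after cmd 3 (t=22): FL=S FR=W RL=W RR=S
after cmd 4 (t=24): FL=S FR=W RL=W RR=S
after cmd 5 (t=27): FL=W FR=S RL=S RR=W
after cmd 6 (t=32): FL=W FR=S RL=S RR=W
after cmd 7 (t=45): FL=W FR=S RL=S RR=W
after cmd 8 (t=46): FL=W FR=S RL=S RR=W

start t=1: FL=S FR=S RL=S RR=S
cmd 1: advance +1 → t=2, phase=(1,9,9,1) → FL=S FR=S RL=S RR=S
cmd 2: advance +7 → t=9, phase=(8,0,0,8) → FL=S FR=S RL=S RR=S
cmd 3: advance +13 → t=22, phase=(5,13,13,5) → FL=S FR=W RL=W RR=S
cmd 4: advance +2 → t=24, phase=(7,15,15,7) → FL=S FR=W RL=W RR=S
cmd 5: advance +3 → t=27, phase=(10,2,2,10) → FL=W FR=S RL=S RR=W
cmd 6: advance +5 → t=32, phase=(15,7,7,15) → FL=W FR=S RL=S RR=W
cmd 7: advance +13 → t=45, phase=(12,4,4,12) → FL=W FR=S RL=S RR=W
cmd 8: advance +1 → t=46, phase=(13,5,5,13) → FL=W FR=S RL=S RR=W


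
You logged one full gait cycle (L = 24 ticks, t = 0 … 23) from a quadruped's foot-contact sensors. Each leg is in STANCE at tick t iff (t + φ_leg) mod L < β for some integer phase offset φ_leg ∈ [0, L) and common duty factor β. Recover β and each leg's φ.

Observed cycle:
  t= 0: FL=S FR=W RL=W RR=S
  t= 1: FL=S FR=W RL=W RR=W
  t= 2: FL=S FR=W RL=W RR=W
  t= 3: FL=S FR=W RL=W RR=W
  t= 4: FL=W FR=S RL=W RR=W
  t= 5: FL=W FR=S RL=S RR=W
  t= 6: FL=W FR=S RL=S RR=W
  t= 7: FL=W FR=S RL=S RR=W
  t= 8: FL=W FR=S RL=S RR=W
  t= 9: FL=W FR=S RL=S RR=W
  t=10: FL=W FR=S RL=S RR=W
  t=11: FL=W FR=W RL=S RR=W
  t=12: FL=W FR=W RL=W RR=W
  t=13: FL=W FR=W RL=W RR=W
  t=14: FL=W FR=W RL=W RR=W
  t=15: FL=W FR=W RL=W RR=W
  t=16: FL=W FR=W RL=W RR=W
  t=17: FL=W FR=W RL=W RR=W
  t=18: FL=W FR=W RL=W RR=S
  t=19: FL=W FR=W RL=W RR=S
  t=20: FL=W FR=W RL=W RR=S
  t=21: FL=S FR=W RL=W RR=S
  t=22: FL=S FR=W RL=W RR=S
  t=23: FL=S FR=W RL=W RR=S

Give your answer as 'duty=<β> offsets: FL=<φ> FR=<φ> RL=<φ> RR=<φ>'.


duty=7 offsets: FL=3 FR=20 RL=19 RR=6

duty β = stance ticks per leg = 7
FL: stance ticks = 7; W→S at t=21 → φ=3
FR: stance ticks = 7; W→S at t=4 → φ=20
RL: stance ticks = 7; W→S at t=5 → φ=19
RR: stance ticks = 7; W→S at t=18 → φ=6


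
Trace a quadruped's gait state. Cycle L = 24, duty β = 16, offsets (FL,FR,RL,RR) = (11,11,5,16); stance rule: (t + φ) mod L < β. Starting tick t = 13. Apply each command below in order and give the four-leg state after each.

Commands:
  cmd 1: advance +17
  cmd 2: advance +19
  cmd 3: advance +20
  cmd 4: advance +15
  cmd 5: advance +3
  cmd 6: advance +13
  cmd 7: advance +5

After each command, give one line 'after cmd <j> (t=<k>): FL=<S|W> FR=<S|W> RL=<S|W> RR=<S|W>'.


start t=13: FL=S FR=S RL=W RR=S
cmd 1: advance +17 → t=30, phase=(17,17,11,22) → FL=W FR=W RL=S RR=W
cmd 2: advance +19 → t=49, phase=(12,12,6,17) → FL=S FR=S RL=S RR=W
cmd 3: advance +20 → t=69, phase=(8,8,2,13) → FL=S FR=S RL=S RR=S
cmd 4: advance +15 → t=84, phase=(23,23,17,4) → FL=W FR=W RL=W RR=S
cmd 5: advance +3 → t=87, phase=(2,2,20,7) → FL=S FR=S RL=W RR=S
cmd 6: advance +13 → t=100, phase=(15,15,9,20) → FL=S FR=S RL=S RR=W
cmd 7: advance +5 → t=105, phase=(20,20,14,1) → FL=W FR=W RL=S RR=S

after cmd 1 (t=30): FL=W FR=W RL=S RR=W
after cmd 2 (t=49): FL=S FR=S RL=S RR=W
after cmd 3 (t=69): FL=S FR=S RL=S RR=S
after cmd 4 (t=84): FL=W FR=W RL=W RR=S
after cmd 5 (t=87): FL=S FR=S RL=W RR=S
after cmd 6 (t=100): FL=S FR=S RL=S RR=W
after cmd 7 (t=105): FL=W FR=W RL=S RR=S


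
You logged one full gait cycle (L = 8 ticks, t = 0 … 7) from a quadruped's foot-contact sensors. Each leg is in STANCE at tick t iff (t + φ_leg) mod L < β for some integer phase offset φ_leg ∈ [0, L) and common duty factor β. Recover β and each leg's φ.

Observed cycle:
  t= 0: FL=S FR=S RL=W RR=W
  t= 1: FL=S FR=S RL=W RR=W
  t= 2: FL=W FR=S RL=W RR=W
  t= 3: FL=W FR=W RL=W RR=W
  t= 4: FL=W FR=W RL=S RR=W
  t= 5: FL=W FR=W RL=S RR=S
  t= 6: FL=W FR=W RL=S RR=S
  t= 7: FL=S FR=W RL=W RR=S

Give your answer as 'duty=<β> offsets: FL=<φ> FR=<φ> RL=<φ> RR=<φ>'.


duty=3 offsets: FL=1 FR=0 RL=4 RR=3

duty β = stance ticks per leg = 3
FL: stance ticks = 3; W→S at t=7 → φ=1
FR: stance ticks = 3; W→S at t=0 → φ=0
RL: stance ticks = 3; W→S at t=4 → φ=4
RR: stance ticks = 3; W→S at t=5 → φ=3


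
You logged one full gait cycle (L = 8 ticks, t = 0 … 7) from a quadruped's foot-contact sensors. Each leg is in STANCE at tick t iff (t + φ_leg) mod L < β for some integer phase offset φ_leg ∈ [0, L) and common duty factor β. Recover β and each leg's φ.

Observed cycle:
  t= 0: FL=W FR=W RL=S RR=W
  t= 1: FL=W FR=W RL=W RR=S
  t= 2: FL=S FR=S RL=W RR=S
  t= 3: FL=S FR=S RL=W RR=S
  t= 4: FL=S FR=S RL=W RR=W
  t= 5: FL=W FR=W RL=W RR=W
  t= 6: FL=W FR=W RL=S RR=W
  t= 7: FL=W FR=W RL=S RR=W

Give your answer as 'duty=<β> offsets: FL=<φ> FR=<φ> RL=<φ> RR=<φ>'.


duty=3 offsets: FL=6 FR=6 RL=2 RR=7

duty β = stance ticks per leg = 3
FL: stance ticks = 3; W→S at t=2 → φ=6
FR: stance ticks = 3; W→S at t=2 → φ=6
RL: stance ticks = 3; W→S at t=6 → φ=2
RR: stance ticks = 3; W→S at t=1 → φ=7
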